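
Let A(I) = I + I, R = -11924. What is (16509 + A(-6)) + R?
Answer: 4573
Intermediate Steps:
A(I) = 2*I
(16509 + A(-6)) + R = (16509 + 2*(-6)) - 11924 = (16509 - 12) - 11924 = 16497 - 11924 = 4573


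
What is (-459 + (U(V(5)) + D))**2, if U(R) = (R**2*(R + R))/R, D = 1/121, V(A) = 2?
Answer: 2977884900/14641 ≈ 2.0339e+5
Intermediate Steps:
D = 1/121 ≈ 0.0082645
U(R) = 2*R**2 (U(R) = (R**2*(2*R))/R = (2*R**3)/R = 2*R**2)
(-459 + (U(V(5)) + D))**2 = (-459 + (2*2**2 + 1/121))**2 = (-459 + (2*4 + 1/121))**2 = (-459 + (8 + 1/121))**2 = (-459 + 969/121)**2 = (-54570/121)**2 = 2977884900/14641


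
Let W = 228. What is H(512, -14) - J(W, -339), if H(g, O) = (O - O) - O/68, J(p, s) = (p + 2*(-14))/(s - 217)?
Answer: 2673/4726 ≈ 0.56559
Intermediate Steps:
J(p, s) = (-28 + p)/(-217 + s) (J(p, s) = (p - 28)/(-217 + s) = (-28 + p)/(-217 + s))
H(g, O) = -O/68 (H(g, O) = 0 - O/68 = -O/68)
H(512, -14) - J(W, -339) = -1/68*(-14) - (-28 + 228)/(-217 - 339) = 7/34 - 200/(-556) = 7/34 - (-1)*200/556 = 7/34 - 1*(-50/139) = 7/34 + 50/139 = 2673/4726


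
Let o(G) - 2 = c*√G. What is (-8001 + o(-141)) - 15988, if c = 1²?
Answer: -23987 + I*√141 ≈ -23987.0 + 11.874*I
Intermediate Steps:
c = 1
o(G) = 2 + √G (o(G) = 2 + 1*√G = 2 + √G)
(-8001 + o(-141)) - 15988 = (-8001 + (2 + √(-141))) - 15988 = (-8001 + (2 + I*√141)) - 15988 = (-7999 + I*√141) - 15988 = -23987 + I*√141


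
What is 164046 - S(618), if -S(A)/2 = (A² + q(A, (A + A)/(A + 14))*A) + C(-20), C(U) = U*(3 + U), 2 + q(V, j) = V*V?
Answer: 472984166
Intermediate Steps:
q(V, j) = -2 + V² (q(V, j) = -2 + V*V = -2 + V²)
S(A) = -680 - 2*A² - 2*A*(-2 + A²) (S(A) = -2*((A² + (-2 + A²)*A) - 20*(3 - 20)) = -2*((A² + A*(-2 + A²)) - 20*(-17)) = -2*((A² + A*(-2 + A²)) + 340) = -2*(340 + A² + A*(-2 + A²)) = -680 - 2*A² - 2*A*(-2 + A²))
164046 - S(618) = 164046 - (-680 - 2*618² - 2*618³ + 4*618) = 164046 - (-680 - 2*381924 - 2*236029032 + 2472) = 164046 - (-680 - 763848 - 472058064 + 2472) = 164046 - 1*(-472820120) = 164046 + 472820120 = 472984166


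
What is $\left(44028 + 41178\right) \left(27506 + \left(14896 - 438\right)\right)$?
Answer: $3575584584$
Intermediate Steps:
$\left(44028 + 41178\right) \left(27506 + \left(14896 - 438\right)\right) = 85206 \left(27506 + \left(14896 - 438\right)\right) = 85206 \left(27506 + 14458\right) = 85206 \cdot 41964 = 3575584584$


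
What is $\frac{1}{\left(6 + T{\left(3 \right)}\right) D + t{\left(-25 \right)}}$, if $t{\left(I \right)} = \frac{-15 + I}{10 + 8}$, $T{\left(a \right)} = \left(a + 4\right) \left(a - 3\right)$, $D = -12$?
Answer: $- \frac{9}{668} \approx -0.013473$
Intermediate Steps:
$T{\left(a \right)} = \left(-3 + a\right) \left(4 + a\right)$ ($T{\left(a \right)} = \left(4 + a\right) \left(-3 + a\right) = \left(-3 + a\right) \left(4 + a\right)$)
$t{\left(I \right)} = - \frac{5}{6} + \frac{I}{18}$ ($t{\left(I \right)} = \frac{-15 + I}{18} = \left(-15 + I\right) \frac{1}{18} = - \frac{5}{6} + \frac{I}{18}$)
$\frac{1}{\left(6 + T{\left(3 \right)}\right) D + t{\left(-25 \right)}} = \frac{1}{\left(6 + \left(-12 + 3 + 3^{2}\right)\right) \left(-12\right) + \left(- \frac{5}{6} + \frac{1}{18} \left(-25\right)\right)} = \frac{1}{\left(6 + \left(-12 + 3 + 9\right)\right) \left(-12\right) - \frac{20}{9}} = \frac{1}{\left(6 + 0\right) \left(-12\right) - \frac{20}{9}} = \frac{1}{6 \left(-12\right) - \frac{20}{9}} = \frac{1}{-72 - \frac{20}{9}} = \frac{1}{- \frac{668}{9}} = - \frac{9}{668}$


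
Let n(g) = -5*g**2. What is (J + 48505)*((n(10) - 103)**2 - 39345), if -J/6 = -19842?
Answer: 54332703048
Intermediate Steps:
J = 119052 (J = -6*(-19842) = 119052)
(J + 48505)*((n(10) - 103)**2 - 39345) = (119052 + 48505)*((-5*10**2 - 103)**2 - 39345) = 167557*((-5*100 - 103)**2 - 39345) = 167557*((-500 - 103)**2 - 39345) = 167557*((-603)**2 - 39345) = 167557*(363609 - 39345) = 167557*324264 = 54332703048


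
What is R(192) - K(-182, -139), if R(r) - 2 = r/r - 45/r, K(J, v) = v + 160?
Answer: -1167/64 ≈ -18.234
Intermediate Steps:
K(J, v) = 160 + v
R(r) = 3 - 45/r (R(r) = 2 + (r/r - 45/r) = 2 + (1 - 45/r) = 3 - 45/r)
R(192) - K(-182, -139) = (3 - 45/192) - (160 - 139) = (3 - 45*1/192) - 1*21 = (3 - 15/64) - 21 = 177/64 - 21 = -1167/64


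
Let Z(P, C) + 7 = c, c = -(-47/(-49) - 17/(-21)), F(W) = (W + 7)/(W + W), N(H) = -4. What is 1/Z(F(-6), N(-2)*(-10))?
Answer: -147/1289 ≈ -0.11404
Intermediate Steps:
F(W) = (7 + W)/(2*W) (F(W) = (7 + W)/((2*W)) = (7 + W)*(1/(2*W)) = (7 + W)/(2*W))
c = -260/147 (c = -(-47*(-1/49) - 17*(-1/21)) = -(47/49 + 17/21) = -1*260/147 = -260/147 ≈ -1.7687)
Z(P, C) = -1289/147 (Z(P, C) = -7 - 260/147 = -1289/147)
1/Z(F(-6), N(-2)*(-10)) = 1/(-1289/147) = -147/1289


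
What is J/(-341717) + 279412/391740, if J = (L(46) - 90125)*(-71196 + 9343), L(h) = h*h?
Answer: -31358654179082/1968591435 ≈ -15929.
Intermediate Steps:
L(h) = h²
J = 5443620677 (J = (46² - 90125)*(-71196 + 9343) = (2116 - 90125)*(-61853) = -88009*(-61853) = 5443620677)
J/(-341717) + 279412/391740 = 5443620677/(-341717) + 279412/391740 = 5443620677*(-1/341717) + 279412*(1/391740) = -320212981/20101 + 69853/97935 = -31358654179082/1968591435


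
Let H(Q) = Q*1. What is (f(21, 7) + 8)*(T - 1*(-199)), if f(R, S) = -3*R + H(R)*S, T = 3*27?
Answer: 25760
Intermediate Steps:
T = 81
H(Q) = Q
f(R, S) = -3*R + R*S
(f(21, 7) + 8)*(T - 1*(-199)) = (21*(-3 + 7) + 8)*(81 - 1*(-199)) = (21*4 + 8)*(81 + 199) = (84 + 8)*280 = 92*280 = 25760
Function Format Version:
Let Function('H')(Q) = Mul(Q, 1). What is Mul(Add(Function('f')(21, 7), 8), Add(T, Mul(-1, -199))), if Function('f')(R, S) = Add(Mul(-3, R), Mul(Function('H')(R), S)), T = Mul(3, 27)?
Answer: 25760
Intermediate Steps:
T = 81
Function('H')(Q) = Q
Function('f')(R, S) = Add(Mul(-3, R), Mul(R, S))
Mul(Add(Function('f')(21, 7), 8), Add(T, Mul(-1, -199))) = Mul(Add(Mul(21, Add(-3, 7)), 8), Add(81, Mul(-1, -199))) = Mul(Add(Mul(21, 4), 8), Add(81, 199)) = Mul(Add(84, 8), 280) = Mul(92, 280) = 25760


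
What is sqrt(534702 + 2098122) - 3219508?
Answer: -3219508 + 18*sqrt(8126) ≈ -3.2179e+6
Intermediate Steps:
sqrt(534702 + 2098122) - 3219508 = sqrt(2632824) - 3219508 = 18*sqrt(8126) - 3219508 = -3219508 + 18*sqrt(8126)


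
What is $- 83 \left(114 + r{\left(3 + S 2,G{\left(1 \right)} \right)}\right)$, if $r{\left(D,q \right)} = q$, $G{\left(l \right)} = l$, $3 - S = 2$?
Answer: $-9545$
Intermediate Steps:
$S = 1$ ($S = 3 - 2 = 1$)
$- 83 \left(114 + r{\left(3 + S 2,G{\left(1 \right)} \right)}\right) = - 83 \left(114 + 1\right) = \left(-83\right) 115 = -9545$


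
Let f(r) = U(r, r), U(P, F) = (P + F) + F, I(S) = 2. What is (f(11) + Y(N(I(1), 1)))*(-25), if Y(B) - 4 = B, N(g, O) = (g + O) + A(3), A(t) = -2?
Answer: -950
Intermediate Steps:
U(P, F) = P + 2*F (U(P, F) = (F + P) + F = P + 2*F)
N(g, O) = -2 + O + g (N(g, O) = (g + O) - 2 = (O + g) - 2 = -2 + O + g)
Y(B) = 4 + B
f(r) = 3*r (f(r) = r + 2*r = 3*r)
(f(11) + Y(N(I(1), 1)))*(-25) = (3*11 + (4 + (-2 + 1 + 2)))*(-25) = (33 + (4 + 1))*(-25) = (33 + 5)*(-25) = 38*(-25) = -950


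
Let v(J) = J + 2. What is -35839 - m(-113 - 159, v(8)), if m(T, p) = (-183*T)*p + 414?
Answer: -534013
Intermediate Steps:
v(J) = 2 + J
m(T, p) = 414 - 183*T*p (m(T, p) = -183*T*p + 414 = 414 - 183*T*p)
-35839 - m(-113 - 159, v(8)) = -35839 - (414 - 183*(-113 - 159)*(2 + 8)) = -35839 - (414 - 183*(-272)*10) = -35839 - (414 + 497760) = -35839 - 1*498174 = -35839 - 498174 = -534013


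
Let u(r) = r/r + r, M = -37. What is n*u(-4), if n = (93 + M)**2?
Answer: -9408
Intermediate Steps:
u(r) = 1 + r
n = 3136 (n = (93 - 37)**2 = 56**2 = 3136)
n*u(-4) = 3136*(1 - 4) = 3136*(-3) = -9408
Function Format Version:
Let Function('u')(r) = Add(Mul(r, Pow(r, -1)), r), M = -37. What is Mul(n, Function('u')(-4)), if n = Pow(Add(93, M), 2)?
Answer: -9408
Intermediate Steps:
Function('u')(r) = Add(1, r)
n = 3136 (n = Pow(Add(93, -37), 2) = Pow(56, 2) = 3136)
Mul(n, Function('u')(-4)) = Mul(3136, Add(1, -4)) = Mul(3136, -3) = -9408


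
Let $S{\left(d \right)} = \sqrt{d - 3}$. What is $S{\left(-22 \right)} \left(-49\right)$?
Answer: $- 245 i \approx - 245.0 i$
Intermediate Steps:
$S{\left(d \right)} = \sqrt{-3 + d}$
$S{\left(-22 \right)} \left(-49\right) = \sqrt{-3 - 22} \left(-49\right) = \sqrt{-25} \left(-49\right) = 5 i \left(-49\right) = - 245 i$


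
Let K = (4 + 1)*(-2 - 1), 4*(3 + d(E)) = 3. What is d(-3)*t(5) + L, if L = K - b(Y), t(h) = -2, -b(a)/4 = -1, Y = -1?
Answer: -29/2 ≈ -14.500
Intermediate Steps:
b(a) = 4 (b(a) = -4*(-1) = 4)
d(E) = -9/4 (d(E) = -3 + (¼)*3 = -3 + ¾ = -9/4)
K = -15 (K = 5*(-3) = -15)
L = -19 (L = -15 - 1*4 = -15 - 4 = -19)
d(-3)*t(5) + L = -9/4*(-2) - 19 = 9/2 - 19 = -29/2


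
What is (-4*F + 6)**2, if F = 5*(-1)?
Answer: 676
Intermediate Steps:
F = -5
(-4*F + 6)**2 = (-4*(-5) + 6)**2 = (20 + 6)**2 = 26**2 = 676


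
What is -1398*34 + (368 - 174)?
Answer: -47338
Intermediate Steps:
-1398*34 + (368 - 174) = -47532 + 194 = -47338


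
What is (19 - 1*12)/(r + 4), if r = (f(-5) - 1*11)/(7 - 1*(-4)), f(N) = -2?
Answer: 77/31 ≈ 2.4839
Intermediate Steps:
r = -13/11 (r = (-2 - 1*11)/(7 - 1*(-4)) = (-2 - 11)/(7 + 4) = -13/11 ≈ -1.1818)
(19 - 1*12)/(r + 4) = (19 - 1*12)/(-13/11 + 4) = (19 - 12)/(31/11) = 7*(11/31) = 77/31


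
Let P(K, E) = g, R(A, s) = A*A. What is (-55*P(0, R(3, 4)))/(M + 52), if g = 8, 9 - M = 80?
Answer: 440/19 ≈ 23.158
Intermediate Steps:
M = -71 (M = 9 - 1*80 = 9 - 80 = -71)
R(A, s) = A²
P(K, E) = 8
(-55*P(0, R(3, 4)))/(M + 52) = (-55*8)/(-71 + 52) = -440/(-19) = -440*(-1/19) = 440/19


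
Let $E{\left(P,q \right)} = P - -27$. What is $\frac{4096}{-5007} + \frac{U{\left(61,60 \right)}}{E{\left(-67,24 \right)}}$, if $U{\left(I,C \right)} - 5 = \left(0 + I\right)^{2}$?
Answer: $- \frac{9409961}{100140} \approx -93.968$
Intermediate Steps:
$E{\left(P,q \right)} = 27 + P$ ($E{\left(P,q \right)} = P + 27 = 27 + P$)
$U{\left(I,C \right)} = 5 + I^{2}$ ($U{\left(I,C \right)} = 5 + \left(0 + I\right)^{2} = 5 + I^{2}$)
$\frac{4096}{-5007} + \frac{U{\left(61,60 \right)}}{E{\left(-67,24 \right)}} = \frac{4096}{-5007} + \frac{5 + 61^{2}}{27 - 67} = 4096 \left(- \frac{1}{5007}\right) + \frac{5 + 3721}{-40} = - \frac{4096}{5007} + 3726 \left(- \frac{1}{40}\right) = - \frac{4096}{5007} - \frac{1863}{20} = - \frac{9409961}{100140}$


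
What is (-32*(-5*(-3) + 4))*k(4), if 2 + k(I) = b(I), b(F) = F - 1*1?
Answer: -608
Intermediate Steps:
b(F) = -1 + F (b(F) = F - 1 = -1 + F)
k(I) = -3 + I (k(I) = -2 + (-1 + I) = -3 + I)
(-32*(-5*(-3) + 4))*k(4) = (-32*(-5*(-3) + 4))*(-3 + 4) = -32*(15 + 4)*1 = -32*19*1 = -608*1 = -608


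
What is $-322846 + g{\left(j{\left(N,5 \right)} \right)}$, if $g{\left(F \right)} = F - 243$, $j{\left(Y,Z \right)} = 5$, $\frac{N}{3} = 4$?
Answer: $-323084$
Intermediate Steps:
$N = 12$ ($N = 3 \cdot 4 = 12$)
$g{\left(F \right)} = -243 + F$
$-322846 + g{\left(j{\left(N,5 \right)} \right)} = -322846 + \left(-243 + 5\right) = -322846 - 238 = -323084$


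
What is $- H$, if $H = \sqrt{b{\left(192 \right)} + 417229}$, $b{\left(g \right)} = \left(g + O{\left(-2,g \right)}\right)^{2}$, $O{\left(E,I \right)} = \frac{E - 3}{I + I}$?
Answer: $- \frac{\sqrt{66958000153}}{384} \approx -673.86$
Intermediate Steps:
$O{\left(E,I \right)} = \frac{-3 + E}{2 I}$
$b{\left(g \right)} = \left(g - \frac{5}{2 g}\right)^{2}$ ($b{\left(g \right)} = \left(g + \frac{-3 - 2}{2 g}\right)^{2} = \left(g + \frac{1}{2} \frac{1}{g} \left(-5\right)\right)^{2} = \left(g - \frac{5}{2 g}\right)^{2}$)
$H = \frac{\sqrt{66958000153}}{384}$ ($H = \sqrt{\left(192 - \frac{5}{2 \cdot 192}\right)^{2} + 417229} = \sqrt{\left(192 - \frac{5}{384}\right)^{2} + 417229} = \sqrt{\left(\frac{73723}{384}\right)^{2} + 417229} = \sqrt{\frac{5435080729}{147456} + 417229} = \sqrt{\frac{66958000153}{147456}} = \frac{\sqrt{66958000153}}{384} \approx 673.86$)
$- H = - \frac{\sqrt{66958000153}}{384}$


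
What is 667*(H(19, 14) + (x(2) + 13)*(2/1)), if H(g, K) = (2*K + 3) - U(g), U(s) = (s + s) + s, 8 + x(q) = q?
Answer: -8004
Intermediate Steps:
x(q) = -8 + q
U(s) = 3*s (U(s) = 2*s + s = 3*s)
H(g, K) = 3 - 3*g + 2*K (H(g, K) = (2*K + 3) - 3*g = (3 + 2*K) - 3*g = 3 - 3*g + 2*K)
667*(H(19, 14) + (x(2) + 13)*(2/1)) = 667*((3 - 3*19 + 2*14) + ((-8 + 2) + 13)*(2/1)) = 667*((3 - 57 + 28) + (-6 + 13)*(2*1)) = 667*(-26 + 7*2) = 667*(-26 + 14) = 667*(-12) = -8004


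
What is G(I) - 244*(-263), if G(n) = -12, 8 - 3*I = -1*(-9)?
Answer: 64160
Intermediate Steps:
I = -⅓ (I = 8/3 - (-1)*(-9)/3 = 8/3 - ⅓*9 = 8/3 - 3 = -⅓ ≈ -0.33333)
G(I) - 244*(-263) = -12 - 244*(-263) = -12 + 64172 = 64160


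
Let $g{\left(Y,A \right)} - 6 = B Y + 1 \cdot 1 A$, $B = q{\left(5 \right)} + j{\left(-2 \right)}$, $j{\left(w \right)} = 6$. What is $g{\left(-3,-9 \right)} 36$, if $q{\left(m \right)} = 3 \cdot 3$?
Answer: $-1728$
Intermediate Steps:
$q{\left(m \right)} = 9$
$B = 15$ ($B = 9 + 6 = 15$)
$g{\left(Y,A \right)} = 6 + A + 15 Y$ ($g{\left(Y,A \right)} = 6 + \left(15 Y + 1 \cdot 1 A\right) = 6 + \left(15 Y + 1 A\right) = 6 + \left(15 Y + A\right) = 6 + \left(A + 15 Y\right) = 6 + A + 15 Y$)
$g{\left(-3,-9 \right)} 36 = \left(6 - 9 + 15 \left(-3\right)\right) 36 = \left(6 - 9 - 45\right) 36 = \left(-48\right) 36 = -1728$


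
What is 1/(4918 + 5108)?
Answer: 1/10026 ≈ 9.9741e-5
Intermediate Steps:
1/(4918 + 5108) = 1/10026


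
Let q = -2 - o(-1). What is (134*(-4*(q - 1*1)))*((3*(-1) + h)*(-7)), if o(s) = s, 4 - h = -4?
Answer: -37520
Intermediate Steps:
h = 8 (h = 4 - 1*(-4) = 4 + 4 = 8)
q = -1 (q = -2 - 1*(-1) = -2 + 1 = -1)
(134*(-4*(q - 1*1)))*((3*(-1) + h)*(-7)) = (134*(-4*(-1 - 1*1)))*((3*(-1) + 8)*(-7)) = (134*(-4*(-1 - 1)))*((-3 + 8)*(-7)) = (134*(-4*(-2)))*(5*(-7)) = (134*8)*(-35) = 1072*(-35) = -37520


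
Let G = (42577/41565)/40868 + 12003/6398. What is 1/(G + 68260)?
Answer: 5434072265580/370939967603232253 ≈ 1.4649e-5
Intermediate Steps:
G = 10194754741453/5434072265580 (G = (42577*(1/41565))*(1/40868) + 12003*(1/6398) = (42577/41565)*(1/40868) + 12003/6398 = 42577/1698678420 + 12003/6398 = 10194754741453/5434072265580 ≈ 1.8761)
1/(G + 68260) = 1/(10194754741453/5434072265580 + 68260) = 1/(370939967603232253/5434072265580) = 5434072265580/370939967603232253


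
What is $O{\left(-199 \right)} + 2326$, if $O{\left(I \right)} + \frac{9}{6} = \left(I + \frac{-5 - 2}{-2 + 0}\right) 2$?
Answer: $\frac{3867}{2} \approx 1933.5$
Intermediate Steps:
$O{\left(I \right)} = \frac{11}{2} + 2 I$ ($O{\left(I \right)} = - \frac{3}{2} + \left(I + \frac{-5 - 2}{-2 + 0}\right) 2 = - \frac{3}{2} + \left(I - \frac{7}{-2}\right) 2 = - \frac{3}{2} + \left(I - - \frac{7}{2}\right) 2 = - \frac{3}{2} + \left(I + \frac{7}{2}\right) 2 = - \frac{3}{2} + \left(\frac{7}{2} + I\right) 2 = - \frac{3}{2} + \left(7 + 2 I\right) = \frac{11}{2} + 2 I$)
$O{\left(-199 \right)} + 2326 = \left(\frac{11}{2} + 2 \left(-199\right)\right) + 2326 = \left(\frac{11}{2} - 398\right) + 2326 = - \frac{785}{2} + 2326 = \frac{3867}{2}$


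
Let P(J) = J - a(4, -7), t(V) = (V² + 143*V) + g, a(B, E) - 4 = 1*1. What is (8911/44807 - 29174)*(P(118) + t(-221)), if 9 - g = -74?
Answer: -3255651328434/6401 ≈ -5.0862e+8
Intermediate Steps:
g = 83 (g = 9 - 1*(-74) = 9 + 74 = 83)
a(B, E) = 5 (a(B, E) = 4 + 1*1 = 4 + 1 = 5)
t(V) = 83 + V² + 143*V (t(V) = (V² + 143*V) + 83 = 83 + V² + 143*V)
P(J) = -5 + J (P(J) = J - 1*5 = J - 5 = -5 + J)
(8911/44807 - 29174)*(P(118) + t(-221)) = (8911/44807 - 29174)*((-5 + 118) + (83 + (-221)² + 143*(-221))) = (8911*(1/44807) - 29174)*(113 + (83 + 48841 - 31603)) = (1273/6401 - 29174)*(113 + 17321) = -186741501/6401*17434 = -3255651328434/6401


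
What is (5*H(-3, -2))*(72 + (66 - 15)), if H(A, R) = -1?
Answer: -615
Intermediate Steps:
(5*H(-3, -2))*(72 + (66 - 15)) = (5*(-1))*(72 + (66 - 15)) = -5*(72 + 51) = -5*123 = -615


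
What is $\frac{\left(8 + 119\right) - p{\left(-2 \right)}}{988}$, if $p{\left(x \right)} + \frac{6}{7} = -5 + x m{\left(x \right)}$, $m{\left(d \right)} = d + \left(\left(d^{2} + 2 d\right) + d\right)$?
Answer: $\frac{23}{182} \approx 0.12637$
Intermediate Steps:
$m{\left(d \right)} = d^{2} + 4 d$ ($m{\left(d \right)} = d + \left(d^{2} + 3 d\right) = d^{2} + 4 d$)
$p{\left(x \right)} = - \frac{41}{7} + x^{2} \left(4 + x\right)$ ($p{\left(x \right)} = - \frac{6}{7} + \left(-5 + x x \left(4 + x\right)\right) = - \frac{6}{7} + \left(-5 + x^{2} \left(4 + x\right)\right) = - \frac{41}{7} + x^{2} \left(4 + x\right)$)
$\frac{\left(8 + 119\right) - p{\left(-2 \right)}}{988} = \frac{\left(8 + 119\right) - \left(- \frac{41}{7} + \left(-2\right)^{2} \left(4 - 2\right)\right)}{988} = \left(127 - \left(- \frac{41}{7} + 4 \cdot 2\right)\right) \frac{1}{988} = \left(127 - \left(- \frac{41}{7} + 8\right)\right) \frac{1}{988} = \left(127 - \frac{15}{7}\right) \frac{1}{988} = \frac{874}{7} \cdot \frac{1}{988} = \frac{23}{182}$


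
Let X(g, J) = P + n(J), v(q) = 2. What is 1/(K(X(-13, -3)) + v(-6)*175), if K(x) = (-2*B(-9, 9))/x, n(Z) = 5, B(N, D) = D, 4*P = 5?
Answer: 25/8678 ≈ 0.0028808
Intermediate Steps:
P = 5/4 (P = (1/4)*5 = 5/4 ≈ 1.2500)
X(g, J) = 25/4 (X(g, J) = 5/4 + 5 = 25/4)
K(x) = -18/x (K(x) = (-2*9)/x = -18/x)
1/(K(X(-13, -3)) + v(-6)*175) = 1/(-18/25/4 + 2*175) = 1/(-18*4/25 + 350) = 1/(-72/25 + 350) = 1/(8678/25) = 25/8678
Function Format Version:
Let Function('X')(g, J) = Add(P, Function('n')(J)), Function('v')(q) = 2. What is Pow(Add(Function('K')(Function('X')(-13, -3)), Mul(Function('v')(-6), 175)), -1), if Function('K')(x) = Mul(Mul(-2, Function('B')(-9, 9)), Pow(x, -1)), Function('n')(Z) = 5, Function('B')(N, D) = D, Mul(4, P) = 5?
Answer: Rational(25, 8678) ≈ 0.0028808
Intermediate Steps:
P = Rational(5, 4) (P = Mul(Rational(1, 4), 5) = Rational(5, 4) ≈ 1.2500)
Function('X')(g, J) = Rational(25, 4) (Function('X')(g, J) = Add(Rational(5, 4), 5) = Rational(25, 4))
Function('K')(x) = Mul(-18, Pow(x, -1)) (Function('K')(x) = Mul(Mul(-2, 9), Pow(x, -1)) = Mul(-18, Pow(x, -1)))
Pow(Add(Function('K')(Function('X')(-13, -3)), Mul(Function('v')(-6), 175)), -1) = Pow(Add(Mul(-18, Pow(Rational(25, 4), -1)), Mul(2, 175)), -1) = Pow(Add(Mul(-18, Rational(4, 25)), 350), -1) = Pow(Add(Rational(-72, 25), 350), -1) = Pow(Rational(8678, 25), -1) = Rational(25, 8678)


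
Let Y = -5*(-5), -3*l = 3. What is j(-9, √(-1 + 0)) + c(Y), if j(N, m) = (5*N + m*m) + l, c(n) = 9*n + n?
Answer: 203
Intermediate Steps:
l = -1 (l = -⅓*3 = -1)
Y = 25
c(n) = 10*n
j(N, m) = -1 + m² + 5*N (j(N, m) = (5*N + m*m) - 1 = (5*N + m²) - 1 = (m² + 5*N) - 1 = -1 + m² + 5*N)
j(-9, √(-1 + 0)) + c(Y) = (-1 + (√(-1 + 0))² + 5*(-9)) + 10*25 = (-1 + (√(-1))² - 45) + 250 = (-1 + I² - 45) + 250 = (-1 - 1 - 45) + 250 = -47 + 250 = 203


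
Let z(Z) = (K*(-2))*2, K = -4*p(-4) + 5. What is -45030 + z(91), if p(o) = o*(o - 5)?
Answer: -44474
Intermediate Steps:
p(o) = o*(-5 + o)
K = -139 (K = -(-16)*(-5 - 4) + 5 = -(-16)*(-9) + 5 = -4*36 + 5 = -144 + 5 = -139)
z(Z) = 556 (z(Z) = -139*(-2)*2 = 278*2 = 556)
-45030 + z(91) = -45030 + 556 = -44474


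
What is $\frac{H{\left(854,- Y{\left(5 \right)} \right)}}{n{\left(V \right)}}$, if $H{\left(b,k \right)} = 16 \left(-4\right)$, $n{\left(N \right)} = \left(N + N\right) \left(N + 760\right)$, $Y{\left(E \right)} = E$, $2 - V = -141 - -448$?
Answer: $\frac{32}{138775} \approx 0.00023059$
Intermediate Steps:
$V = -305$ ($V = 2 - \left(-141 - -448\right) = 2 - \left(-141 + 448\right) = 2 - 307 = -305$)
$n{\left(N \right)} = 2 N \left(760 + N\right)$
$H{\left(b,k \right)} = -64$
$\frac{H{\left(854,- Y{\left(5 \right)} \right)}}{n{\left(V \right)}} = - \frac{64}{2 \left(-305\right) \left(760 - 305\right)} = - \frac{64}{2 \left(-305\right) 455} = - \frac{64}{-277550} = \left(-64\right) \left(- \frac{1}{277550}\right) = \frac{32}{138775}$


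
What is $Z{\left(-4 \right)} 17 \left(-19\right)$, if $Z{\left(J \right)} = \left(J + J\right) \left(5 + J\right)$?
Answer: $2584$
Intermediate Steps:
$Z{\left(J \right)} = 2 J \left(5 + J\right)$
$Z{\left(-4 \right)} 17 \left(-19\right) = 2 \left(-4\right) \left(5 - 4\right) 17 \left(-19\right) = 2 \left(-4\right) 1 \cdot 17 \left(-19\right) = \left(-8\right) 17 \left(-19\right) = \left(-136\right) \left(-19\right) = 2584$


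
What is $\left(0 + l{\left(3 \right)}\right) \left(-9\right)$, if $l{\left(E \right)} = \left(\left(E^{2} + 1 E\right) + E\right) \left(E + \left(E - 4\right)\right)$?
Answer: $-270$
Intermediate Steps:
$l{\left(E \right)} = \left(-4 + 2 E\right) \left(E^{2} + 2 E\right)$ ($l{\left(E \right)} = \left(\left(E^{2} + E\right) + E\right) \left(E + \left(-4 + E\right)\right) = \left(\left(E + E^{2}\right) + E\right) \left(-4 + 2 E\right) = \left(E^{2} + 2 E\right) \left(-4 + 2 E\right) = \left(-4 + 2 E\right) \left(E^{2} + 2 E\right)$)
$\left(0 + l{\left(3 \right)}\right) \left(-9\right) = \left(0 + 2 \cdot 3 \left(-4 + 3^{2}\right)\right) \left(-9\right) = \left(0 + 2 \cdot 3 \left(-4 + 9\right)\right) \left(-9\right) = \left(0 + 2 \cdot 3 \cdot 5\right) \left(-9\right) = \left(0 + 30\right) \left(-9\right) = 30 \left(-9\right) = -270$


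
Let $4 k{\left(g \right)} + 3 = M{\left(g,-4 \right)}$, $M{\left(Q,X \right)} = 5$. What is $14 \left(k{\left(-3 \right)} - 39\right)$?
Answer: $-539$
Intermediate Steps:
$k{\left(g \right)} = \frac{1}{2}$ ($k{\left(g \right)} = - \frac{3}{4} + \frac{1}{4} \cdot 5 = - \frac{3}{4} + \frac{5}{4} = \frac{1}{2}$)
$14 \left(k{\left(-3 \right)} - 39\right) = 14 \left(\frac{1}{2} - 39\right) = 14 \left(- \frac{77}{2}\right) = -539$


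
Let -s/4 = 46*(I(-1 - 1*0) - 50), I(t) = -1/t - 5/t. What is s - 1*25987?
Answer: -17891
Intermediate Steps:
I(t) = -6/t
s = 8096 (s = -184*(-6/(-1 - 1*0) - 50) = -184*(-6/(-1 + 0) - 50) = -184*(-6/(-1) - 50) = -184*(-6*(-1) - 50) = -184*(6 - 50) = -184*(-44) = -4*(-2024) = 8096)
s - 1*25987 = 8096 - 1*25987 = 8096 - 25987 = -17891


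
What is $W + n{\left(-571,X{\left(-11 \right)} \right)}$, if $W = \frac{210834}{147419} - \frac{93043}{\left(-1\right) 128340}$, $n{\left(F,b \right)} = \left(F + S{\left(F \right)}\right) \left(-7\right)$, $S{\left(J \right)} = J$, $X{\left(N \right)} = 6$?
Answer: $\frac{151285291894817}{18919754460} \approx 7996.2$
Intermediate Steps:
$n{\left(F,b \right)} = - 14 F$ ($n{\left(F,b \right)} = \left(F + F\right) \left(-7\right) = 2 F \left(-7\right) = - 14 F$)
$W = \frac{40774741577}{18919754460}$ ($W = 210834 \cdot \frac{1}{147419} - \frac{93043}{-128340} = \frac{210834}{147419} - - \frac{93043}{128340} = \frac{210834}{147419} + \frac{93043}{128340} = \frac{40774741577}{18919754460} \approx 2.1551$)
$W + n{\left(-571,X{\left(-11 \right)} \right)} = \frac{40774741577}{18919754460} - -7994 = \frac{40774741577}{18919754460} + 7994 = \frac{151285291894817}{18919754460}$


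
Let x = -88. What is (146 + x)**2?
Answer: 3364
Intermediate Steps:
(146 + x)**2 = (146 - 88)**2 = 58**2 = 3364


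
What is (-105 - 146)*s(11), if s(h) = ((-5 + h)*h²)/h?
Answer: -16566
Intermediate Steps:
s(h) = h*(-5 + h) (s(h) = (h²*(-5 + h))/h = h*(-5 + h))
(-105 - 146)*s(11) = (-105 - 146)*(11*(-5 + 11)) = -2761*6 = -251*66 = -16566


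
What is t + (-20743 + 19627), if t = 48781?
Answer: 47665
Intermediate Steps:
t + (-20743 + 19627) = 48781 + (-20743 + 19627) = 48781 - 1116 = 47665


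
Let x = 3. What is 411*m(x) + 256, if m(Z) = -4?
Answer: -1388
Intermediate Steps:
411*m(x) + 256 = 411*(-4) + 256 = -1644 + 256 = -1388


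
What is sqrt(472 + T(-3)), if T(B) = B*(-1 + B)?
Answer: 22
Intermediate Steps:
sqrt(472 + T(-3)) = sqrt(472 - 3*(-1 - 3)) = sqrt(472 - 3*(-4)) = sqrt(472 + 12) = sqrt(484) = 22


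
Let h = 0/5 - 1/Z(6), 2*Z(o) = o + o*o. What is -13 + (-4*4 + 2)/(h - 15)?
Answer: -1907/158 ≈ -12.070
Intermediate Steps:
Z(o) = o/2 + o**2/2 (Z(o) = (o + o*o)/2 = (o + o**2)/2 = o/2 + o**2/2)
h = -1/21 (h = 0/5 - 1/((1/2)*6*(1 + 6)) = 0*(1/5) - 1/((1/2)*6*7) = 0 - 1/21 = -1/21 ≈ -0.047619)
-13 + (-4*4 + 2)/(h - 15) = -13 + (-4*4 + 2)/(-1/21 - 15) = -13 + (-16 + 2)/(-316/21) = -13 - 14*(-21/316) = -13 + 147/158 = -1907/158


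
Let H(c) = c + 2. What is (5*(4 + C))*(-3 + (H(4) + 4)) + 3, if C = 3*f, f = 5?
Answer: 668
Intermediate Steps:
C = 15 (C = 3*5 = 15)
H(c) = 2 + c
(5*(4 + C))*(-3 + (H(4) + 4)) + 3 = (5*(4 + 15))*(-3 + ((2 + 4) + 4)) + 3 = (5*19)*(-3 + (6 + 4)) + 3 = 95*(-3 + 10) + 3 = 95*7 + 3 = 665 + 3 = 668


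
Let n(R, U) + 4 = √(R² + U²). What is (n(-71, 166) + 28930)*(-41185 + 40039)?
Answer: -33149196 - 1146*√32597 ≈ -3.3356e+7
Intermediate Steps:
n(R, U) = -4 + √(R² + U²)
(n(-71, 166) + 28930)*(-41185 + 40039) = ((-4 + √((-71)² + 166²)) + 28930)*(-41185 + 40039) = ((-4 + √(5041 + 27556)) + 28930)*(-1146) = ((-4 + √32597) + 28930)*(-1146) = (28926 + √32597)*(-1146) = -33149196 - 1146*√32597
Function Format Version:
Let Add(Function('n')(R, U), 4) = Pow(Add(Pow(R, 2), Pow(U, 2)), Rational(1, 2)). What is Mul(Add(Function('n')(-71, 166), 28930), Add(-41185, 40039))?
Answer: Add(-33149196, Mul(-1146, Pow(32597, Rational(1, 2)))) ≈ -3.3356e+7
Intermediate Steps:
Function('n')(R, U) = Add(-4, Pow(Add(Pow(R, 2), Pow(U, 2)), Rational(1, 2)))
Mul(Add(Function('n')(-71, 166), 28930), Add(-41185, 40039)) = Mul(Add(Add(-4, Pow(Add(Pow(-71, 2), Pow(166, 2)), Rational(1, 2))), 28930), Add(-41185, 40039)) = Mul(Add(Add(-4, Pow(Add(5041, 27556), Rational(1, 2))), 28930), -1146) = Mul(Add(Add(-4, Pow(32597, Rational(1, 2))), 28930), -1146) = Mul(Add(28926, Pow(32597, Rational(1, 2))), -1146) = Add(-33149196, Mul(-1146, Pow(32597, Rational(1, 2))))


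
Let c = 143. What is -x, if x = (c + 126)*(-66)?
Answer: 17754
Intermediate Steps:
x = -17754 (x = (143 + 126)*(-66) = 269*(-66) = -17754)
-x = -1*(-17754) = 17754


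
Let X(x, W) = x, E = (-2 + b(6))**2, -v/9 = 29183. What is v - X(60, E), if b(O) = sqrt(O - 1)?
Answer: -262707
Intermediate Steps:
v = -262647 (v = -9*29183 = -262647)
b(O) = sqrt(-1 + O)
E = (-2 + sqrt(5))**2 (E = (-2 + sqrt(-1 + 6))**2 = (-2 + sqrt(5))**2 ≈ 0.055728)
v - X(60, E) = -262647 - 1*60 = -262647 - 60 = -262707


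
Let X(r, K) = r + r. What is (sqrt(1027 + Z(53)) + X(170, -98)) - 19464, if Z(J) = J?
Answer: -19124 + 6*sqrt(30) ≈ -19091.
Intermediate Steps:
X(r, K) = 2*r
(sqrt(1027 + Z(53)) + X(170, -98)) - 19464 = (sqrt(1027 + 53) + 2*170) - 19464 = (sqrt(1080) + 340) - 19464 = (6*sqrt(30) + 340) - 19464 = (340 + 6*sqrt(30)) - 19464 = -19124 + 6*sqrt(30)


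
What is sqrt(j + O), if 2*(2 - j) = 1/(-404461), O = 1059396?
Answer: sqrt(693222168618994354)/808922 ≈ 1029.3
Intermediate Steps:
j = 1617845/808922 (j = 2 - 1/2/(-404461) = 2 - 1/2*(-1/404461) = 2 + 1/808922 = 1617845/808922 ≈ 2.0000)
sqrt(j + O) = sqrt(1617845/808922 + 1059396) = sqrt(856970348957/808922) = sqrt(693222168618994354)/808922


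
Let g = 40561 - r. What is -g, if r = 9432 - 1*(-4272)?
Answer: -26857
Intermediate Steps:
r = 13704 (r = 9432 + 4272 = 13704)
g = 26857 (g = 40561 - 1*13704 = 40561 - 13704 = 26857)
-g = -1*26857 = -26857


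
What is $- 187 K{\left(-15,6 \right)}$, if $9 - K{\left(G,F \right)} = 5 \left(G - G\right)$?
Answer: $-1683$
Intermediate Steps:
$K{\left(G,F \right)} = 9$ ($K{\left(G,F \right)} = 9 - 5 \left(G - G\right) = 9 - 5 \cdot 0 = 9 - 0 = 9 + 0 = 9$)
$- 187 K{\left(-15,6 \right)} = \left(-187\right) 9 = -1683$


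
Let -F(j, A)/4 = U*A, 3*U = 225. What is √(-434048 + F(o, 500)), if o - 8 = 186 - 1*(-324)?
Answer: 4*I*√36503 ≈ 764.23*I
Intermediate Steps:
U = 75 (U = (⅓)*225 = 75)
o = 518 (o = 8 + (186 - 1*(-324)) = 8 + (186 + 324) = 8 + 510 = 518)
F(j, A) = -300*A
√(-434048 + F(o, 500)) = √(-434048 - 300*500) = √(-434048 - 150000) = √(-584048) = 4*I*√36503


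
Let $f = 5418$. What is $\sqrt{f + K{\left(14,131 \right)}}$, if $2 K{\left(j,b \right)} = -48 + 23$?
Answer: $\frac{\sqrt{21622}}{2} \approx 73.522$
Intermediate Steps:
$K{\left(j,b \right)} = - \frac{25}{2}$ ($K{\left(j,b \right)} = \frac{-48 + 23}{2} = \frac{1}{2} \left(-25\right) = - \frac{25}{2}$)
$\sqrt{f + K{\left(14,131 \right)}} = \sqrt{5418 - \frac{25}{2}} = \sqrt{\frac{10811}{2}} = \frac{\sqrt{21622}}{2}$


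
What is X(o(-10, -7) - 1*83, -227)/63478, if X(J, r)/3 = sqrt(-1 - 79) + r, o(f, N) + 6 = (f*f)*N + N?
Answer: -681/63478 + 6*I*sqrt(5)/31739 ≈ -0.010728 + 0.00042271*I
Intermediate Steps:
o(f, N) = -6 + N + N*f**2 (o(f, N) = -6 + ((f*f)*N + N) = -6 + (f**2*N + N) = -6 + (N*f**2 + N) = -6 + (N + N*f**2) = -6 + N + N*f**2)
X(J, r) = 3*r + 12*I*sqrt(5) (X(J, r) = 3*(sqrt(-1 - 79) + r) = 3*(sqrt(-80) + r) = 3*(4*I*sqrt(5) + r) = 3*(r + 4*I*sqrt(5)) = 3*r + 12*I*sqrt(5))
X(o(-10, -7) - 1*83, -227)/63478 = (3*(-227) + 12*I*sqrt(5))/63478 = (-681 + 12*I*sqrt(5))*(1/63478) = -681/63478 + 6*I*sqrt(5)/31739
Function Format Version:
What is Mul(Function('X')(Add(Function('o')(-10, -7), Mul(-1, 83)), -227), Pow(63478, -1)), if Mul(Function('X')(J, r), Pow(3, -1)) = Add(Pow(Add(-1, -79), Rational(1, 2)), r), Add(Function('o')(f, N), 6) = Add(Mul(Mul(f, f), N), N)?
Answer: Add(Rational(-681, 63478), Mul(Rational(6, 31739), I, Pow(5, Rational(1, 2)))) ≈ Add(-0.010728, Mul(0.00042271, I))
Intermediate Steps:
Function('o')(f, N) = Add(-6, N, Mul(N, Pow(f, 2))) (Function('o')(f, N) = Add(-6, Add(Mul(Mul(f, f), N), N)) = Add(-6, Add(Mul(Pow(f, 2), N), N)) = Add(-6, Add(Mul(N, Pow(f, 2)), N)) = Add(-6, Add(N, Mul(N, Pow(f, 2)))) = Add(-6, N, Mul(N, Pow(f, 2))))
Function('X')(J, r) = Add(Mul(3, r), Mul(12, I, Pow(5, Rational(1, 2)))) (Function('X')(J, r) = Mul(3, Add(Pow(Add(-1, -79), Rational(1, 2)), r)) = Mul(3, Add(Pow(-80, Rational(1, 2)), r)) = Mul(3, Add(Mul(4, I, Pow(5, Rational(1, 2))), r)) = Mul(3, Add(r, Mul(4, I, Pow(5, Rational(1, 2))))) = Add(Mul(3, r), Mul(12, I, Pow(5, Rational(1, 2)))))
Mul(Function('X')(Add(Function('o')(-10, -7), Mul(-1, 83)), -227), Pow(63478, -1)) = Mul(Add(Mul(3, -227), Mul(12, I, Pow(5, Rational(1, 2)))), Pow(63478, -1)) = Mul(Add(-681, Mul(12, I, Pow(5, Rational(1, 2)))), Rational(1, 63478)) = Add(Rational(-681, 63478), Mul(Rational(6, 31739), I, Pow(5, Rational(1, 2))))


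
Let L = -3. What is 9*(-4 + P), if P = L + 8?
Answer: 9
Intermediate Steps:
P = 5 (P = -3 + 8 = 5)
9*(-4 + P) = 9*(-4 + 5) = 9*1 = 9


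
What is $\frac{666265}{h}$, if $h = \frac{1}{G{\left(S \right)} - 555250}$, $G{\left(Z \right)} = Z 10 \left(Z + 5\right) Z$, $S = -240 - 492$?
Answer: $-2595765595048450$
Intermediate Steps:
$S = -732$ ($S = -240 - 492 = -732$)
$G{\left(Z \right)} = Z^{2} \left(50 + 10 Z\right)$ ($G{\left(Z \right)} = Z 10 \left(5 + Z\right) Z = Z \left(50 + 10 Z\right) Z = Z^{2} \left(50 + 10 Z\right)$)
$h = - \frac{1}{3895995730}$ ($h = \frac{1}{10 \left(-732\right)^{2} \left(5 - 732\right) - 555250} = \frac{1}{10 \cdot 535824 \left(-727\right) - 555250} = \frac{1}{-3895440480 - 555250} = \frac{1}{-3895995730} = - \frac{1}{3895995730} \approx -2.5667 \cdot 10^{-10}$)
$\frac{666265}{h} = \frac{666265}{- \frac{1}{3895995730}} = 666265 \left(-3895995730\right) = -2595765595048450$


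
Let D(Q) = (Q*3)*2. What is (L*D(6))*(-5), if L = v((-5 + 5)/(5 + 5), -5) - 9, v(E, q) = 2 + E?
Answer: 1260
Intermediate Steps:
D(Q) = 6*Q (D(Q) = (3*Q)*2 = 6*Q)
L = -7 (L = (2 + (-5 + 5)/(5 + 5)) - 9 = (2 + 0/10) - 9 = (2 + 0*(1/10)) - 9 = (2 + 0) - 9 = 2 - 9 = -7)
(L*D(6))*(-5) = -42*6*(-5) = -7*36*(-5) = -252*(-5) = 1260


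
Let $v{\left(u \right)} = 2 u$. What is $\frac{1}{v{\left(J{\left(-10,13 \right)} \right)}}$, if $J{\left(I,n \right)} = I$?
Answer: $- \frac{1}{20} \approx -0.05$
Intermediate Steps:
$\frac{1}{v{\left(J{\left(-10,13 \right)} \right)}} = \frac{1}{2 \left(-10\right)} = \frac{1}{-20} = - \frac{1}{20}$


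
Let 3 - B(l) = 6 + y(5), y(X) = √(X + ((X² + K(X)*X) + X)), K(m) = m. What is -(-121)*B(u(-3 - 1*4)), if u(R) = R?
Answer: -363 - 242*√15 ≈ -1300.3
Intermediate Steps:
y(X) = √(2*X + 2*X²) (y(X) = √(X + ((X² + X*X) + X)) = √(X + ((X² + X²) + X)) = √(X + (2*X² + X)) = √(X + (X + 2*X²)) = √(2*X + 2*X²))
B(l) = -3 - 2*√15 (B(l) = 3 - (6 + √2*√(5*(1 + 5))) = 3 - (6 + √2*√(5*6)) = 3 - (6 + √2*√30) = 3 - (6 + 2*√15) = 3 + (-6 - 2*√15) = -3 - 2*√15)
-(-121)*B(u(-3 - 1*4)) = -(-121)*(-3 - 2*√15) = -121*(3 + 2*√15) = -363 - 242*√15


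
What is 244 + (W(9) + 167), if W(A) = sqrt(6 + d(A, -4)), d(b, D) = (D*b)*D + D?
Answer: 411 + sqrt(146) ≈ 423.08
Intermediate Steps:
d(b, D) = D + b*D**2 (d(b, D) = b*D**2 + D = D + b*D**2)
W(A) = sqrt(2 + 16*A) (W(A) = sqrt(6 - 4*(1 - 4*A)) = sqrt(6 + (-4 + 16*A)) = sqrt(2 + 16*A))
244 + (W(9) + 167) = 244 + (sqrt(2 + 16*9) + 167) = 244 + (sqrt(2 + 144) + 167) = 244 + (sqrt(146) + 167) = 244 + (167 + sqrt(146)) = 411 + sqrt(146)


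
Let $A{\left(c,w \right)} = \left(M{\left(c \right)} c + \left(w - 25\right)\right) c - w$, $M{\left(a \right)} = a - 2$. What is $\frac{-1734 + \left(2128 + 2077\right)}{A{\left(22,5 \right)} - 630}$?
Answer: $\frac{2471}{8605} \approx 0.28716$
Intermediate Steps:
$M{\left(a \right)} = -2 + a$
$A{\left(c,w \right)} = - w + c \left(-25 + w + c \left(-2 + c\right)\right)$ ($A{\left(c,w \right)} = \left(\left(-2 + c\right) c + \left(w - 25\right)\right) c - w = \left(c \left(-2 + c\right) + \left(w - 25\right)\right) c - w = \left(c \left(-2 + c\right) + \left(-25 + w\right)\right) c - w = \left(-25 + w + c \left(-2 + c\right)\right) c - w = c \left(-25 + w + c \left(-2 + c\right)\right) - w = - w + c \left(-25 + w + c \left(-2 + c\right)\right)$)
$\frac{-1734 + \left(2128 + 2077\right)}{A{\left(22,5 \right)} - 630} = \frac{-1734 + \left(2128 + 2077\right)}{\left(\left(-1\right) 5 - 550 + 22 \cdot 5 + 22^{2} \left(-2 + 22\right)\right) - 630} = \frac{-1734 + 4205}{\left(-5 - 550 + 110 + 484 \cdot 20\right) - 630} = \frac{2471}{\left(-5 - 550 + 110 + 9680\right) - 630} = \frac{2471}{9235 - 630} = \frac{2471}{8605}$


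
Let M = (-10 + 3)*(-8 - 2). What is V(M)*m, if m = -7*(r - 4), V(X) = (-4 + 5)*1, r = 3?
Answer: 7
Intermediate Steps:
M = 70 (M = -7*(-10) = 70)
V(X) = 1 (V(X) = 1*1 = 1)
m = 7 (m = -7*(3 - 4) = -7*(-1) = 7)
V(M)*m = 1*7 = 7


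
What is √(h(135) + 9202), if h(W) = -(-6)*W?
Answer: 2*√2503 ≈ 100.06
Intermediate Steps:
h(W) = 6*W
√(h(135) + 9202) = √(6*135 + 9202) = √(810 + 9202) = √10012 = 2*√2503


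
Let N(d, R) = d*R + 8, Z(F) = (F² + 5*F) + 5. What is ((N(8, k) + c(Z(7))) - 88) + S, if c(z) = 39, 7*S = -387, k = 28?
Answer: 894/7 ≈ 127.71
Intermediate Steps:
Z(F) = 5 + F² + 5*F
S = -387/7 (S = (⅐)*(-387) = -387/7 ≈ -55.286)
N(d, R) = 8 + R*d (N(d, R) = R*d + 8 = 8 + R*d)
((N(8, k) + c(Z(7))) - 88) + S = (((8 + 28*8) + 39) - 88) - 387/7 = (((8 + 224) + 39) - 88) - 387/7 = ((232 + 39) - 88) - 387/7 = (271 - 88) - 387/7 = 183 - 387/7 = 894/7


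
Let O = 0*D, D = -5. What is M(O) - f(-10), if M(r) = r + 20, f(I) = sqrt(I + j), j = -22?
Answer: 20 - 4*I*sqrt(2) ≈ 20.0 - 5.6569*I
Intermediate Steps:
f(I) = sqrt(-22 + I) (f(I) = sqrt(I - 22) = sqrt(-22 + I))
O = 0 (O = 0*(-5) = 0)
M(r) = 20 + r
M(O) - f(-10) = (20 + 0) - sqrt(-22 - 10) = 20 - sqrt(-32) = 20 - 4*I*sqrt(2)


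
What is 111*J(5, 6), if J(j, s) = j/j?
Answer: 111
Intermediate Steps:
J(j, s) = 1
111*J(5, 6) = 111*1 = 111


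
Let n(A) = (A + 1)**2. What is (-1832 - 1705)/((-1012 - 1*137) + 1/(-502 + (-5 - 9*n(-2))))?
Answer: 1825092/592885 ≈ 3.0783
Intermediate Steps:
n(A) = (1 + A)**2
(-1832 - 1705)/((-1012 - 1*137) + 1/(-502 + (-5 - 9*n(-2)))) = (-1832 - 1705)/((-1012 - 1*137) + 1/(-502 + (-5 - 9*(1 - 2)**2))) = -3537/((-1012 - 137) + 1/(-502 + (-5 - 9*(-1)**2))) = -3537/(-1149 + 1/(-502 + (-5 - 9*1))) = -3537/(-1149 + 1/(-502 + (-5 - 9))) = -3537/(-1149 + 1/(-502 - 14)) = -3537/(-1149 + 1/(-516)) = -3537/(-1149 - 1/516) = -3537/(-592885/516) = -3537*(-516/592885) = 1825092/592885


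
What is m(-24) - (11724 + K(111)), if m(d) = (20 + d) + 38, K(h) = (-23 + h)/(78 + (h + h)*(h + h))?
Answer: -288520934/24681 ≈ -11690.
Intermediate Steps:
K(h) = (-23 + h)/(78 + 4*h²) (K(h) = (-23 + h)/(78 + (2*h)*(2*h)) = (-23 + h)/(78 + 4*h²))
m(d) = 58 + d
m(-24) - (11724 + K(111)) = (58 - 24) - (11724 + (-23 + 111)/(2*(39 + 2*111²))) = 34 - (11724 + (½)*88/(39 + 2*12321)) = 34 - (11724 + (½)*88/(39 + 24642)) = 34 - (11724 + (½)*88/24681) = 34 - (11724 + (½)*(1/24681)*88) = 34 - (11724 + 44/24681) = 34 - 1*289360088/24681 = 34 - 289360088/24681 = -288520934/24681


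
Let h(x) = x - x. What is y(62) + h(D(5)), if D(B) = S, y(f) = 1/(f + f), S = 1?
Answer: 1/124 ≈ 0.0080645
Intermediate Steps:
y(f) = 1/(2*f)
D(B) = 1
h(x) = 0
y(62) + h(D(5)) = (1/2)/62 + 0 = (1/2)*(1/62) + 0 = 1/124 + 0 = 1/124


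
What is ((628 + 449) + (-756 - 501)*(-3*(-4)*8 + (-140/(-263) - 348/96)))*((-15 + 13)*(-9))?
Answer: -2191037229/1052 ≈ -2.0827e+6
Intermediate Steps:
((628 + 449) + (-756 - 501)*(-3*(-4)*8 + (-140/(-263) - 348/96)))*((-15 + 13)*(-9)) = (1077 - 1257*(12*8 + (-140*(-1/263) - 348*1/96)))*(-2*(-9)) = (1077 - 1257*(96 + (140/263 - 29/8)))*18 = (1077 - 1257*(96 - 6507/2104))*18 = (1077 - 1257*195477/2104)*18 = (1077 - 245714589/2104)*18 = -243448581/2104*18 = -2191037229/1052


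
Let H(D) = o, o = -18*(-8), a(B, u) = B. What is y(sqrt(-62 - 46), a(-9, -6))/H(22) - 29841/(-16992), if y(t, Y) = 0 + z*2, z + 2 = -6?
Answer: 27953/16992 ≈ 1.6451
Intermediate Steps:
z = -8 (z = -2 - 6 = -8)
o = 144 (o = -1*(-144) = 144)
y(t, Y) = -16 (y(t, Y) = 0 - 8*2 = 0 - 16 = -16)
H(D) = 144
y(sqrt(-62 - 46), a(-9, -6))/H(22) - 29841/(-16992) = -16/144 - 29841/(-16992) = -16*1/144 - 29841*(-1/16992) = -1/9 + 9947/5664 = 27953/16992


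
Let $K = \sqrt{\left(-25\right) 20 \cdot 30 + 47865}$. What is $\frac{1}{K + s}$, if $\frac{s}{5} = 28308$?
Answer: $\frac{1348}{190795607} - \frac{\sqrt{32865}}{20033538735} \approx 7.0561 \cdot 10^{-6}$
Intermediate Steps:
$s = 141540$ ($s = 5 \cdot 28308 = 141540$)
$K = \sqrt{32865}$ ($K = \sqrt{\left(-500\right) 30 + 47865} = \sqrt{-15000 + 47865} = \sqrt{32865} \approx 181.29$)
$\frac{1}{K + s} = \frac{1}{\sqrt{32865} + 141540} = \frac{1}{141540 + \sqrt{32865}}$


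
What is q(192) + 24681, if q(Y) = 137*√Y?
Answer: 24681 + 1096*√3 ≈ 26579.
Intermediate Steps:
q(192) + 24681 = 137*√192 + 24681 = 137*(8*√3) + 24681 = 1096*√3 + 24681 = 24681 + 1096*√3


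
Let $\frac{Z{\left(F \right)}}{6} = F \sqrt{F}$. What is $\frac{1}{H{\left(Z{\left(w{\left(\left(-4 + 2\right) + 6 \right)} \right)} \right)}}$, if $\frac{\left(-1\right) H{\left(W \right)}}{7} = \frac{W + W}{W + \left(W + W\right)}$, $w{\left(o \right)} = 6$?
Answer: $- \frac{3}{14} \approx -0.21429$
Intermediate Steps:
$Z{\left(F \right)} = 6 F^{\frac{3}{2}}$ ($Z{\left(F \right)} = 6 F \sqrt{F} = 6 F^{\frac{3}{2}}$)
$H{\left(W \right)} = - \frac{14}{3}$ ($H{\left(W \right)} = - 7 \frac{W + W}{W + \left(W + W\right)} = - 7 \frac{2 W}{W + 2 W} = - 7 \frac{2 W}{3 W} = - 7 \cdot 2 W \frac{1}{3 W} = \left(-7\right) \frac{2}{3} = - \frac{14}{3}$)
$\frac{1}{H{\left(Z{\left(w{\left(\left(-4 + 2\right) + 6 \right)} \right)} \right)}} = \frac{1}{- \frac{14}{3}} = - \frac{3}{14}$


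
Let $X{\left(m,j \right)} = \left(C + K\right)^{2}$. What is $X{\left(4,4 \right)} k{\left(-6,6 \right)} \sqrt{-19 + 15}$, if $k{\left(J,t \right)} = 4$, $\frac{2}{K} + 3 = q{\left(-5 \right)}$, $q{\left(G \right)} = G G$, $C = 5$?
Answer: $\frac{25088 i}{121} \approx 207.34 i$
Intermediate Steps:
$q{\left(G \right)} = G^{2}$
$K = \frac{1}{11}$ ($K = \frac{2}{-3 + \left(-5\right)^{2}} = \frac{2}{-3 + 25} = \frac{2}{22} = 2 \cdot \frac{1}{22} = \frac{1}{11} \approx 0.090909$)
$X{\left(m,j \right)} = \frac{3136}{121}$ ($X{\left(m,j \right)} = \left(5 + \frac{1}{11}\right)^{2} = \left(\frac{56}{11}\right)^{2} = \frac{3136}{121}$)
$X{\left(4,4 \right)} k{\left(-6,6 \right)} \sqrt{-19 + 15} = \frac{3136}{121} \cdot 4 \sqrt{-19 + 15} = \frac{12544 \sqrt{-4}}{121} = \frac{12544 \cdot 2 i}{121} = \frac{25088 i}{121}$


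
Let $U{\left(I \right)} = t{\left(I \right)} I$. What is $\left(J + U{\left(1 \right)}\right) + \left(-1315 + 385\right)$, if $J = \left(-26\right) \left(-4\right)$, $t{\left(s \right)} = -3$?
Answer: $-829$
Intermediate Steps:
$J = 104$
$U{\left(I \right)} = - 3 I$
$\left(J + U{\left(1 \right)}\right) + \left(-1315 + 385\right) = \left(104 - 3\right) + \left(-1315 + 385\right) = \left(104 - 3\right) - 930 = 101 - 930 = -829$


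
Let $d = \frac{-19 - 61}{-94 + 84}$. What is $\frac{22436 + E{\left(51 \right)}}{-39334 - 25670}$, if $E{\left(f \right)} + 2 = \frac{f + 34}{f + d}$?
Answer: $- \frac{1323691}{3835236} \approx -0.34514$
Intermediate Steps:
$d = 8$ ($d = - \frac{80}{-10} = \left(-80\right) \left(- \frac{1}{10}\right) = 8$)
$E{\left(f \right)} = -2 + \frac{34 + f}{8 + f}$ ($E{\left(f \right)} = -2 + \frac{f + 34}{f + 8} = -2 + \frac{34 + f}{8 + f}$)
$\frac{22436 + E{\left(51 \right)}}{-39334 - 25670} = \frac{22436 + \frac{18 - 51}{8 + 51}}{-39334 - 25670} = \frac{22436 + \frac{18 - 51}{59}}{-65004} = \left(22436 + \frac{1}{59} \left(-33\right)\right) \left(- \frac{1}{65004}\right) = \left(22436 - \frac{33}{59}\right) \left(- \frac{1}{65004}\right) = \frac{1323691}{59} \left(- \frac{1}{65004}\right) = - \frac{1323691}{3835236}$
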